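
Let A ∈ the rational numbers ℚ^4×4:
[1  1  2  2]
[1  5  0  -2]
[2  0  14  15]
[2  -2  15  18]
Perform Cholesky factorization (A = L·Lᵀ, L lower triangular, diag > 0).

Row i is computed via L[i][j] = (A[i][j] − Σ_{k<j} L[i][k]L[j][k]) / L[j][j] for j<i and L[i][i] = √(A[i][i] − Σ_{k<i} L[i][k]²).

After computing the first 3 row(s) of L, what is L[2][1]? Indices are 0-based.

L[2][1] = -1

Step 1: L[0][0] = √(1) = 1.
  L[1][0] = (1) / L[0][0] = 1.
Step 2: L[1][1] = √(4) = 2.
  L[2][0] = (2) / L[0][0] = 2.
  L[2][1] = (-2) / L[1][1] = -1.
Step 3: L[2][2] = √(9) = 3.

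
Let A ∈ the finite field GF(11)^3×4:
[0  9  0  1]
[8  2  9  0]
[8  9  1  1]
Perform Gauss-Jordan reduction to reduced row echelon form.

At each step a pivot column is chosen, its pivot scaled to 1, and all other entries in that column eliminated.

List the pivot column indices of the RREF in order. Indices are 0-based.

pivot columns: 0, 1, 2

[1] R0 <-> R1
[1] R0 /= 8  ⇒  (1, 3, 8, 0)
     R2 -= 8·R0  ⇒  (0, 7, 3, 1)
[2] R1 /= 9  ⇒  (0, 1, 0, 5)
     R0 -= 3·R1  ⇒  (1, 0, 8, 7)
     R2 -= 7·R1  ⇒  (0, 0, 3, 10)
[3] R2 /= 3  ⇒  (0, 0, 1, 7)
     R0 -= 8·R2  ⇒  (1, 0, 0, 6)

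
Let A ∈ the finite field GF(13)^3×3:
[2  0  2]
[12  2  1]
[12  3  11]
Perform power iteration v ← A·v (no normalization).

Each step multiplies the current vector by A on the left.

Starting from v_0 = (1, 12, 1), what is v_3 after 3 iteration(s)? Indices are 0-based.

v_0 = (1, 12, 1).
v_1 = A·v_0 = (4, 11, 7).
v_2 = A·v_1 = (9, 12, 2).
v_3 = A·v_2 = (9, 4, 10).

v_3 = (9, 4, 10)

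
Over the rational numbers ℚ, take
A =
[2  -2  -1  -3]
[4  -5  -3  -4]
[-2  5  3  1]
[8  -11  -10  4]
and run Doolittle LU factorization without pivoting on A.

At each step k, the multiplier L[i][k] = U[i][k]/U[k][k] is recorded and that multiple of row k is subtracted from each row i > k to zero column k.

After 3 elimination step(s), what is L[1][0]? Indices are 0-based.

Step 1: pivot at (0,0) is 2.
  row1 ← row1 − (2)·row0  ⇒  L[1][0]=2, U row1=(0, -1, -1, 2)
  row2 ← row2 − (-1)·row0  ⇒  L[2][0]=-1, U row2=(0, 3, 2, -2)
  row3 ← row3 − (4)·row0  ⇒  L[3][0]=4, U row3=(0, -3, -6, 16)
Step 2: pivot at (1,1) is -1.
  row2 ← row2 − (-3)·row1  ⇒  L[2][1]=-3, U row2=(0, 0, -1, 4)
  row3 ← row3 − (3)·row1  ⇒  L[3][1]=3, U row3=(0, 0, -3, 10)
Step 3: pivot at (2,2) is -1.
  row3 ← row3 − (3)·row2  ⇒  L[3][2]=3, U row3=(0, 0, 0, -2)

L[1][0] = 2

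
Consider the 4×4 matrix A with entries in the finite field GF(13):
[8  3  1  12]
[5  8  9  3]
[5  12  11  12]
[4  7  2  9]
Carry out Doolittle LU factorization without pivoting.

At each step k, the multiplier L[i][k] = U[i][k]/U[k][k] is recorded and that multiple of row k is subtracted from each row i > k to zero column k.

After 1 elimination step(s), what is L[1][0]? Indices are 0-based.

k=0: U[0][0]=8
  eliminate (1,0): mult=12, new row 1: (0, 11, 10, 2); set L[1][0]=12
  eliminate (2,0): mult=12, new row 2: (0, 2, 12, 11); set L[2][0]=12
  eliminate (3,0): mult=7, new row 3: (0, 12, 8, 3); set L[3][0]=7

L[1][0] = 12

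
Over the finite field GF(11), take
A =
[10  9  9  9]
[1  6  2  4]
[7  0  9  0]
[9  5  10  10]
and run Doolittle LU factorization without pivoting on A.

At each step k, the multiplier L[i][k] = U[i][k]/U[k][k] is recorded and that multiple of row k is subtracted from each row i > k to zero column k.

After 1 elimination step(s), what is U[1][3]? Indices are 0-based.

U[1][3] = 2

[col 0] pivot 10
  R1 -= 10*R0 → (0, 4, 0, 2)  (L[1][0] := 10)
  R2 -= 4*R0 → (0, 8, 6, 8)  (L[2][0] := 4)
  R3 -= 2*R0 → (0, 9, 3, 3)  (L[3][0] := 2)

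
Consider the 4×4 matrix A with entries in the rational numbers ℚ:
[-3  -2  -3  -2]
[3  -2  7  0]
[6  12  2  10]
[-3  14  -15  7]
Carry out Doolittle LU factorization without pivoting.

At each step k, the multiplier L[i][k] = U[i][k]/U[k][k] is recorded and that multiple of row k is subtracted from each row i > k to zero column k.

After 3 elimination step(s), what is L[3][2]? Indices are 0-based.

L[3][2] = 1

k=0: U[0][0]=-3
  eliminate (1,0): mult=-1, new row 1: (0, -4, 4, -2); set L[1][0]=-1
  eliminate (2,0): mult=-2, new row 2: (0, 8, -4, 6); set L[2][0]=-2
  eliminate (3,0): mult=1, new row 3: (0, 16, -12, 9); set L[3][0]=1
k=1: U[1][1]=-4
  eliminate (2,1): mult=-2, new row 2: (0, 0, 4, 2); set L[2][1]=-2
  eliminate (3,1): mult=-4, new row 3: (0, 0, 4, 1); set L[3][1]=-4
k=2: U[2][2]=4
  eliminate (3,2): mult=1, new row 3: (0, 0, 0, -1); set L[3][2]=1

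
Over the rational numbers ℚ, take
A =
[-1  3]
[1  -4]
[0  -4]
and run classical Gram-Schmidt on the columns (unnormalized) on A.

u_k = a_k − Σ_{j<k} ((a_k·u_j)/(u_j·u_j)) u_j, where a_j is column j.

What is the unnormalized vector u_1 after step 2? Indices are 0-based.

Step 1: u_0 = a_0 = (-1, 1, 0).
Step 2: u_1 = a_1 − (-7/2)·u_0 = (-1/2, -1/2, -4).

u_1 = (-1/2, -1/2, -4)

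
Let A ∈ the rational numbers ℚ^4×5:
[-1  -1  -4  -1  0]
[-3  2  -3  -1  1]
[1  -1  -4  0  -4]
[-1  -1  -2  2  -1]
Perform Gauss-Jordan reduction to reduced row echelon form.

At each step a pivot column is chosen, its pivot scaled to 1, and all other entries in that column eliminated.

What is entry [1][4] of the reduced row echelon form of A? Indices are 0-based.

M[1][4] = -63/64

step 1: normalize row 0 (÷-1) = (1, 1, 4, 1, 0)
  row 1: subtract -3×row0 = (0, 5, 9, 2, 1)
  row 2: subtract 1×row0 = (0, -2, -8, -1, -4)
  row 3: subtract -1×row0 = (0, 0, 2, 3, -1)
step 2: normalize row 1 (÷5) = (0, 1, 9/5, 2/5, 1/5)
  row 0: subtract 1×row1 = (1, 0, 11/5, 3/5, -1/5)
  row 2: subtract -2×row1 = (0, 0, -22/5, -1/5, -18/5)
step 3: normalize row 2 (÷-22/5) = (0, 0, 1, 1/22, 9/11)
  row 0: subtract 11/5×row2 = (1, 0, 0, 1/2, -2)
  row 1: subtract 9/5×row2 = (0, 1, 0, 7/22, -14/11)
  row 3: subtract 2×row2 = (0, 0, 0, 32/11, -29/11)
step 4: normalize row 3 (÷32/11) = (0, 0, 0, 1, -29/32)
  row 0: subtract 1/2×row3 = (1, 0, 0, 0, -99/64)
  row 1: subtract 7/22×row3 = (0, 1, 0, 0, -63/64)
  row 2: subtract 1/22×row3 = (0, 0, 1, 0, 55/64)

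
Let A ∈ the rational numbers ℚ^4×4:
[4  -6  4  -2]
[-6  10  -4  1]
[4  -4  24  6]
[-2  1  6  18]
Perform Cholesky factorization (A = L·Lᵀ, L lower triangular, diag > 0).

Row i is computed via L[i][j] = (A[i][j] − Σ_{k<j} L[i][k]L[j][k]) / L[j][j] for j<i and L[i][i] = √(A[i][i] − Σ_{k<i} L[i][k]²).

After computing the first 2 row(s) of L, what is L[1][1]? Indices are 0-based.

Step 1: L[0][0] = √(4) = 2.
  L[1][0] = (-6) / L[0][0] = -3.
Step 2: L[1][1] = √(1) = 1.

L[1][1] = 1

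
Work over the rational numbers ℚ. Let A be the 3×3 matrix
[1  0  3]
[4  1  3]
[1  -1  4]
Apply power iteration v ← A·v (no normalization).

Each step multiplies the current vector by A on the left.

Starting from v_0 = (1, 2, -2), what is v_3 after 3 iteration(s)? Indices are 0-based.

v_3 = (-155, -298, -149)

v_0 = (1, 2, -2).
v_1 = A·v_0 = (-5, 0, -9).
v_2 = A·v_1 = (-32, -47, -41).
v_3 = A·v_2 = (-155, -298, -149).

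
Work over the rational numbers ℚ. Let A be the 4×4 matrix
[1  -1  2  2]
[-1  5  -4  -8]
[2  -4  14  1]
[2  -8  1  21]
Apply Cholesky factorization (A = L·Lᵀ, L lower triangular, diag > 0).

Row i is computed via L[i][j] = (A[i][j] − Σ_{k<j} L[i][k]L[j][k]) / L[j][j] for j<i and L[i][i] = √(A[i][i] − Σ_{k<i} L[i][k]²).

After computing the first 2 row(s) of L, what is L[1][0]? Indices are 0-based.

L[1][0] = -1

Step 1: L[0][0] = √(1) = 1.
  L[1][0] = (-1) / L[0][0] = -1.
Step 2: L[1][1] = √(4) = 2.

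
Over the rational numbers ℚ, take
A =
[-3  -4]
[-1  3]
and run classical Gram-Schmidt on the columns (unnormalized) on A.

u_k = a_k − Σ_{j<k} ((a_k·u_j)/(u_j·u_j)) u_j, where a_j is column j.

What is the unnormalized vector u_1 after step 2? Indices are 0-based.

u_1 = (-13/10, 39/10)

Step 1: u_0 = a_0 = (-3, -1).
Step 2: u_1 = a_1 − (9/10)·u_0 = (-13/10, 39/10).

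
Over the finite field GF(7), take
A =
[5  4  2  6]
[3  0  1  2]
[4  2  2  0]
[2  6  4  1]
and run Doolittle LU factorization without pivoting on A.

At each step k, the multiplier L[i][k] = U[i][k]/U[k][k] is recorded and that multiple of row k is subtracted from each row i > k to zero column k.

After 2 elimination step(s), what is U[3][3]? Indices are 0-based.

U[3][3] = 5

Step 1: pivot at (0,0) is 5.
  row1 ← row1 − (2)·row0  ⇒  L[1][0]=2, U row1=(0, 6, 4, 4)
  row2 ← row2 − (5)·row0  ⇒  L[2][0]=5, U row2=(0, 3, 6, 5)
  row3 ← row3 − (6)·row0  ⇒  L[3][0]=6, U row3=(0, 3, 6, 0)
Step 2: pivot at (1,1) is 6.
  row2 ← row2 − (4)·row1  ⇒  L[2][1]=4, U row2=(0, 0, 4, 3)
  row3 ← row3 − (4)·row1  ⇒  L[3][1]=4, U row3=(0, 0, 4, 5)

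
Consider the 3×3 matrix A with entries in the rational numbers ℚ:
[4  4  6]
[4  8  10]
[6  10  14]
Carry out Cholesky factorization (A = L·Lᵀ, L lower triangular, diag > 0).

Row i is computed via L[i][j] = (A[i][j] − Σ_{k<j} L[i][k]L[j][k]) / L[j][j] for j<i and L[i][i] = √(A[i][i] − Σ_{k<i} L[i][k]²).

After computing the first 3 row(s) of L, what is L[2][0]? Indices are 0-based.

Step 1: L[0][0] = √(4) = 2.
  L[1][0] = (4) / L[0][0] = 2.
Step 2: L[1][1] = √(4) = 2.
  L[2][0] = (6) / L[0][0] = 3.
  L[2][1] = (4) / L[1][1] = 2.
Step 3: L[2][2] = √(1) = 1.

L[2][0] = 3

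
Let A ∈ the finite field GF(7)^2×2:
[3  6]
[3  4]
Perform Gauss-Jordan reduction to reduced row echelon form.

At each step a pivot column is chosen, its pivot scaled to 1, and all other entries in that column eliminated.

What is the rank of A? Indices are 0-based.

rank = 2

pivot(0,0)=3: scale R0 → (1, 2)
  clear (1,0): R1 −= (3)R0 → (0, 5)
pivot(1,1)=5: scale R1 → (0, 1)
  clear (0,1): R0 −= (2)R1 → (1, 0)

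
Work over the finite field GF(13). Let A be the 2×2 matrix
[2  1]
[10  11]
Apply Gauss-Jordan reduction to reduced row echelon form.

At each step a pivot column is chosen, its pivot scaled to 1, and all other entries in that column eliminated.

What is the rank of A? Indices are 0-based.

rank = 2

[1] R0 /= 2  ⇒  (1, 7)
     R1 -= 10·R0  ⇒  (0, 6)
[2] R1 /= 6  ⇒  (0, 1)
     R0 -= 7·R1  ⇒  (1, 0)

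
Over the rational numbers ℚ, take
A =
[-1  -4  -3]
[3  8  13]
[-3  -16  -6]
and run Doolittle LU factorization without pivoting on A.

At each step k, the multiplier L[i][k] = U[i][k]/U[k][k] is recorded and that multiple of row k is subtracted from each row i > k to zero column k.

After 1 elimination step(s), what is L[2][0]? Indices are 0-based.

[col 0] pivot -1
  R1 -= -3*R0 → (0, -4, 4)  (L[1][0] := -3)
  R2 -= 3*R0 → (0, -4, 3)  (L[2][0] := 3)

L[2][0] = 3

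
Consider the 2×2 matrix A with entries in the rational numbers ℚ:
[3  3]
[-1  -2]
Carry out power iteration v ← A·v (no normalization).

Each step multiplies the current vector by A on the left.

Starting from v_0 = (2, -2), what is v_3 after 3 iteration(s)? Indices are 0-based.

v_3 = (6, 2)

v_0 = (2, -2).
v_1 = A·v_0 = (0, 2).
v_2 = A·v_1 = (6, -4).
v_3 = A·v_2 = (6, 2).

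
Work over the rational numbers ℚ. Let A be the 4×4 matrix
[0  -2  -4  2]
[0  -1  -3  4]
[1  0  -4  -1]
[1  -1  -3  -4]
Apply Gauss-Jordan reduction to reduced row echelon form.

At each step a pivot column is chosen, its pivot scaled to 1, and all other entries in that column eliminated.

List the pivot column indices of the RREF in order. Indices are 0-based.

[1] R0 <-> R2
[1] R0 /= 1  ⇒  (1, 0, -4, -1)
     R3 -= 1·R0  ⇒  (0, -1, 1, -3)
[2] R1 /= -1  ⇒  (0, 1, 3, -4)
     R2 -= -2·R1  ⇒  (0, 0, 2, -6)
     R3 -= -1·R1  ⇒  (0, 0, 4, -7)
[3] R2 /= 2  ⇒  (0, 0, 1, -3)
     R0 -= -4·R2  ⇒  (1, 0, 0, -13)
     R1 -= 3·R2  ⇒  (0, 1, 0, 5)
     R3 -= 4·R2  ⇒  (0, 0, 0, 5)
[4] R3 /= 5  ⇒  (0, 0, 0, 1)
     R0 -= -13·R3  ⇒  (1, 0, 0, 0)
     R1 -= 5·R3  ⇒  (0, 1, 0, 0)
     R2 -= -3·R3  ⇒  (0, 0, 1, 0)

pivot columns: 0, 1, 2, 3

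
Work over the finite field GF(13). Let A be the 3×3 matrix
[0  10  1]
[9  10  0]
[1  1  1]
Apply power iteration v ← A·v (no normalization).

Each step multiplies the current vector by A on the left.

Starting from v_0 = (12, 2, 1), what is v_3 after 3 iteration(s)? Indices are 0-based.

v_0 = (12, 2, 1).
v_1 = A·v_0 = (8, 11, 2).
v_2 = A·v_1 = (8, 0, 8).
v_3 = A·v_2 = (8, 7, 3).

v_3 = (8, 7, 3)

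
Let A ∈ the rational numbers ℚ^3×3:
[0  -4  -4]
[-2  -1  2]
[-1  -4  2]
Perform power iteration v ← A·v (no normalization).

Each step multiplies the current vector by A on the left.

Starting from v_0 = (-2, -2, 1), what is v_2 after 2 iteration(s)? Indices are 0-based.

v_2 = (-80, 8, -12)

v_0 = (-2, -2, 1).
v_1 = A·v_0 = (4, 8, 12).
v_2 = A·v_1 = (-80, 8, -12).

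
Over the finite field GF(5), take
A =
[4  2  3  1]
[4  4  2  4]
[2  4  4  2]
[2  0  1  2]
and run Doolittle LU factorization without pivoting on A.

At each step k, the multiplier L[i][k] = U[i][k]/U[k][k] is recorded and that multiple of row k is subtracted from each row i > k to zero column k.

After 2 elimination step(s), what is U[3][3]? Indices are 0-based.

k=0: U[0][0]=4
  eliminate (1,0): mult=1, new row 1: (0, 2, 4, 3); set L[1][0]=1
  eliminate (2,0): mult=3, new row 2: (0, 3, 0, 4); set L[2][0]=3
  eliminate (3,0): mult=3, new row 3: (0, 4, 2, 4); set L[3][0]=3
k=1: U[1][1]=2
  eliminate (2,1): mult=4, new row 2: (0, 0, 4, 2); set L[2][1]=4
  eliminate (3,1): mult=2, new row 3: (0, 0, 4, 3); set L[3][1]=2

U[3][3] = 3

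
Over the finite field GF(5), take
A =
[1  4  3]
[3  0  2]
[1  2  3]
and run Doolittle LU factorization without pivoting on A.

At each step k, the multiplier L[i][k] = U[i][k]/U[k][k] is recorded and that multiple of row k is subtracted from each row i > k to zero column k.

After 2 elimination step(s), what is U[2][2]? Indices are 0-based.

U[2][2] = 2

Step 1: pivot at (0,0) is 1.
  row1 ← row1 − (3)·row0  ⇒  L[1][0]=3, U row1=(0, 3, 3)
  row2 ← row2 − (1)·row0  ⇒  L[2][0]=1, U row2=(0, 3, 0)
Step 2: pivot at (1,1) is 3.
  row2 ← row2 − (1)·row1  ⇒  L[2][1]=1, U row2=(0, 0, 2)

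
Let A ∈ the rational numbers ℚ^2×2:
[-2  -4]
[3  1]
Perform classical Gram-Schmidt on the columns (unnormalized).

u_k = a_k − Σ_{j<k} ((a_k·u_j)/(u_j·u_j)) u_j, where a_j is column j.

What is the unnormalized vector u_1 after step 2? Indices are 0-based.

Step 1: u_0 = a_0 = (-2, 3).
Step 2: u_1 = a_1 − (11/13)·u_0 = (-30/13, -20/13).

u_1 = (-30/13, -20/13)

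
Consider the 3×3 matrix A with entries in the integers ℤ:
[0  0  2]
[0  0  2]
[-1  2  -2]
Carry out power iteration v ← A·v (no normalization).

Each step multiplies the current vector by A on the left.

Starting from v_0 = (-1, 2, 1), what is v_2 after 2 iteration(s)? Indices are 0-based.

v_0 = (-1, 2, 1).
v_1 = A·v_0 = (2, 2, 3).
v_2 = A·v_1 = (6, 6, -4).

v_2 = (6, 6, -4)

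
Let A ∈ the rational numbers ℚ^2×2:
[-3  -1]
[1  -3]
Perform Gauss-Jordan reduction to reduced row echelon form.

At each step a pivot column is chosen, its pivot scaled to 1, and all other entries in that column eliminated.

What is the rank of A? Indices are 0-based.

rank = 2

[1] R0 /= -3  ⇒  (1, 1/3)
     R1 -= 1·R0  ⇒  (0, -10/3)
[2] R1 /= -10/3  ⇒  (0, 1)
     R0 -= 1/3·R1  ⇒  (1, 0)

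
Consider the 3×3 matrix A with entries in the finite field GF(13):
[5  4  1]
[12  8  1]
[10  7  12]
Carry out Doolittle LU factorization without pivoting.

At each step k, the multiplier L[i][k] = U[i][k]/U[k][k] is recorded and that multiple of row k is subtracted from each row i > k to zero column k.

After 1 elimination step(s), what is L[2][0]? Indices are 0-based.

L[2][0] = 2

[col 0] pivot 5
  R1 -= 5*R0 → (0, 1, 9)  (L[1][0] := 5)
  R2 -= 2*R0 → (0, 12, 10)  (L[2][0] := 2)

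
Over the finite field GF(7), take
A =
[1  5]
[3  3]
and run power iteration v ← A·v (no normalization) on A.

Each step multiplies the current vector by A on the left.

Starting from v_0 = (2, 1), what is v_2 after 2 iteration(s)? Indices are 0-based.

v_0 = (2, 1).
v_1 = A·v_0 = (0, 2).
v_2 = A·v_1 = (3, 6).

v_2 = (3, 6)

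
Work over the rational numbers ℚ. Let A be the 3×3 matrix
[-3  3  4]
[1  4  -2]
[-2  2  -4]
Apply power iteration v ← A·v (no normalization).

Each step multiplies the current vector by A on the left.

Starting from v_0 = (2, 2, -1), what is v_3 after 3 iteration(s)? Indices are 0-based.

v_0 = (2, 2, -1).
v_1 = A·v_0 = (-4, 12, 4).
v_2 = A·v_1 = (64, 36, 16).
v_3 = A·v_2 = (-20, 176, -120).

v_3 = (-20, 176, -120)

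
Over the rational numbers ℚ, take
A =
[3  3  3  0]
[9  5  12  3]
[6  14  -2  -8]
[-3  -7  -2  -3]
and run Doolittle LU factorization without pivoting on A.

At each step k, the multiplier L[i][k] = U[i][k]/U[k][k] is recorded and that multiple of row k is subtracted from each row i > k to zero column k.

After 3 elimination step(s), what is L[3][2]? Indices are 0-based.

Step 1: pivot at (0,0) is 3.
  row1 ← row1 − (3)·row0  ⇒  L[1][0]=3, U row1=(0, -4, 3, 3)
  row2 ← row2 − (2)·row0  ⇒  L[2][0]=2, U row2=(0, 8, -8, -8)
  row3 ← row3 − (-1)·row0  ⇒  L[3][0]=-1, U row3=(0, -4, 1, -3)
Step 2: pivot at (1,1) is -4.
  row2 ← row2 − (-2)·row1  ⇒  L[2][1]=-2, U row2=(0, 0, -2, -2)
  row3 ← row3 − (1)·row1  ⇒  L[3][1]=1, U row3=(0, 0, -2, -6)
Step 3: pivot at (2,2) is -2.
  row3 ← row3 − (1)·row2  ⇒  L[3][2]=1, U row3=(0, 0, 0, -4)

L[3][2] = 1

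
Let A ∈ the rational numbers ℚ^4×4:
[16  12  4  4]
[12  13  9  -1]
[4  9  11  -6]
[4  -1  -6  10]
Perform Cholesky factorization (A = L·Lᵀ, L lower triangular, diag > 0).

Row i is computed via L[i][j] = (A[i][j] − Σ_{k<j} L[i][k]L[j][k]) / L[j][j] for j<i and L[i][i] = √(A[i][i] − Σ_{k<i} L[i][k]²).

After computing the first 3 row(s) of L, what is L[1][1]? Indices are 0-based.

L[1][1] = 2

Step 1: L[0][0] = √(16) = 4.
  L[1][0] = (12) / L[0][0] = 3.
Step 2: L[1][1] = √(4) = 2.
  L[2][0] = (4) / L[0][0] = 1.
  L[2][1] = (6) / L[1][1] = 3.
Step 3: L[2][2] = √(1) = 1.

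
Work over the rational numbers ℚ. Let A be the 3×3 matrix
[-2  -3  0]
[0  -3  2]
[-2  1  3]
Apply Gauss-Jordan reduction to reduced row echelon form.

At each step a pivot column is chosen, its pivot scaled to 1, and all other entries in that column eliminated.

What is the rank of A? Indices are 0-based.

rank = 3

step 1: normalize row 0 (÷-2) = (1, 3/2, 0)
  row 2: subtract -2×row0 = (0, 4, 3)
step 2: normalize row 1 (÷-3) = (0, 1, -2/3)
  row 0: subtract 3/2×row1 = (1, 0, 1)
  row 2: subtract 4×row1 = (0, 0, 17/3)
step 3: normalize row 2 (÷17/3) = (0, 0, 1)
  row 0: subtract 1×row2 = (1, 0, 0)
  row 1: subtract -2/3×row2 = (0, 1, 0)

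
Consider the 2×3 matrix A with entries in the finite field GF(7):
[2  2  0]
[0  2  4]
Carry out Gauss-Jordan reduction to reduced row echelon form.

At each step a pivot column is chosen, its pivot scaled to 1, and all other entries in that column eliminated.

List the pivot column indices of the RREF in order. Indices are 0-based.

pivot(0,0)=2: scale R0 → (1, 1, 0)
pivot(1,1)=2: scale R1 → (0, 1, 2)
  clear (0,1): R0 −= (1)R1 → (1, 0, 5)

pivot columns: 0, 1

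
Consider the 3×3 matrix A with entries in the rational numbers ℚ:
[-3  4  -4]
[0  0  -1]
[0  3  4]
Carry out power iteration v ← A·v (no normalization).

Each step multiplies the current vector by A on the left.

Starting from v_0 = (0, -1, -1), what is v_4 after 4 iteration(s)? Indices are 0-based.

v_4 = (320, 79, -241)

v_0 = (0, -1, -1).
v_1 = A·v_0 = (0, 1, -7).
v_2 = A·v_1 = (32, 7, -25).
v_3 = A·v_2 = (32, 25, -79).
v_4 = A·v_3 = (320, 79, -241).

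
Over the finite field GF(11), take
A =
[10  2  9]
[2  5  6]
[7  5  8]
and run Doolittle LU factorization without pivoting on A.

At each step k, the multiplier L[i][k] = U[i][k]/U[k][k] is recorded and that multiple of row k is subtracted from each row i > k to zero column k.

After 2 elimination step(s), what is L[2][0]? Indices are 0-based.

Step 1: pivot at (0,0) is 10.
  row1 ← row1 − (9)·row0  ⇒  L[1][0]=9, U row1=(0, 9, 2)
  row2 ← row2 − (4)·row0  ⇒  L[2][0]=4, U row2=(0, 8, 5)
Step 2: pivot at (1,1) is 9.
  row2 ← row2 − (7)·row1  ⇒  L[2][1]=7, U row2=(0, 0, 2)

L[2][0] = 4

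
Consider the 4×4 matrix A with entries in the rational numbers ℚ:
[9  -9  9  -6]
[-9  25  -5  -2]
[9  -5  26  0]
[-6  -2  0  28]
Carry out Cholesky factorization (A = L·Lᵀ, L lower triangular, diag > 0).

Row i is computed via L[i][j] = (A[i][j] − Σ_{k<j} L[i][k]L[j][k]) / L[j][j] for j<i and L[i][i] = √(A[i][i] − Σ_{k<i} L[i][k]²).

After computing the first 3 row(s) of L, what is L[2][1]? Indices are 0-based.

Step 1: L[0][0] = √(9) = 3.
  L[1][0] = (-9) / L[0][0] = -3.
Step 2: L[1][1] = √(16) = 4.
  L[2][0] = (9) / L[0][0] = 3.
  L[2][1] = (4) / L[1][1] = 1.
Step 3: L[2][2] = √(16) = 4.

L[2][1] = 1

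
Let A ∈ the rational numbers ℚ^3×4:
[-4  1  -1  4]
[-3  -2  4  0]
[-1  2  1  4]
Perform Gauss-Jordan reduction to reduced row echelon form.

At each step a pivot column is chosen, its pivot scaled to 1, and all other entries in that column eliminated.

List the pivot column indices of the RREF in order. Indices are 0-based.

step 1: normalize row 0 (÷-4) = (1, -1/4, 1/4, -1)
  row 1: subtract -3×row0 = (0, -11/4, 19/4, -3)
  row 2: subtract -1×row0 = (0, 7/4, 5/4, 3)
step 2: normalize row 1 (÷-11/4) = (0, 1, -19/11, 12/11)
  row 0: subtract -1/4×row1 = (1, 0, -2/11, -8/11)
  row 2: subtract 7/4×row1 = (0, 0, 47/11, 12/11)
step 3: normalize row 2 (÷47/11) = (0, 0, 1, 12/47)
  row 0: subtract -2/11×row2 = (1, 0, 0, -32/47)
  row 1: subtract -19/11×row2 = (0, 1, 0, 72/47)

pivot columns: 0, 1, 2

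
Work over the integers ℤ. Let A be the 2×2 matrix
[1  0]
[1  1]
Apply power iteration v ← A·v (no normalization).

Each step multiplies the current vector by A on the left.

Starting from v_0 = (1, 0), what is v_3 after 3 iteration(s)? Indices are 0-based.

v_3 = (1, 3)

v_0 = (1, 0).
v_1 = A·v_0 = (1, 1).
v_2 = A·v_1 = (1, 2).
v_3 = A·v_2 = (1, 3).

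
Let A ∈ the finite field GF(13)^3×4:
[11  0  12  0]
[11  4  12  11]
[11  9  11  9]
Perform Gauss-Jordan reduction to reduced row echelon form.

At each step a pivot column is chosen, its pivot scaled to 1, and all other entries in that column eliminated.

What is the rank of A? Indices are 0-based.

rank = 3

[1] R0 /= 11  ⇒  (1, 0, 7, 0)
     R1 -= 11·R0  ⇒  (0, 4, 0, 11)
     R2 -= 11·R0  ⇒  (0, 9, 12, 9)
[2] R1 /= 4  ⇒  (0, 1, 0, 6)
     R2 -= 9·R1  ⇒  (0, 0, 12, 7)
[3] R2 /= 12  ⇒  (0, 0, 1, 6)
     R0 -= 7·R2  ⇒  (1, 0, 0, 10)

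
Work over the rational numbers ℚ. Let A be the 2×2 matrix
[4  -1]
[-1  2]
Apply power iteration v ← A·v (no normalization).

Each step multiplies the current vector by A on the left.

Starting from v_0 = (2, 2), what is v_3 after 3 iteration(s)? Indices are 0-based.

v_0 = (2, 2).
v_1 = A·v_0 = (6, 2).
v_2 = A·v_1 = (22, -2).
v_3 = A·v_2 = (90, -26).

v_3 = (90, -26)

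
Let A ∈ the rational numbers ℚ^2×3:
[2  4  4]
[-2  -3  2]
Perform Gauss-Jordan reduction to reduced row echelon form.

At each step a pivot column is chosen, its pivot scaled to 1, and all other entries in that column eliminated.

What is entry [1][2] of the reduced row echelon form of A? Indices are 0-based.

M[1][2] = 6

pivot(0,0)=2: scale R0 → (1, 2, 2)
  clear (1,0): R1 −= (-2)R0 → (0, 1, 6)
pivot(1,1)=1: scale R1 → (0, 1, 6)
  clear (0,1): R0 −= (2)R1 → (1, 0, -10)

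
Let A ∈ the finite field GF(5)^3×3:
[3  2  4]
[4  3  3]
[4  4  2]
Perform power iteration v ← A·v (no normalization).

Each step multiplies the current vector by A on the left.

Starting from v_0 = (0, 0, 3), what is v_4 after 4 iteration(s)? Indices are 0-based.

v_4 = (4, 1, 4)

v_0 = (0, 0, 3).
v_1 = A·v_0 = (2, 4, 1).
v_2 = A·v_1 = (3, 3, 1).
v_3 = A·v_2 = (4, 4, 1).
v_4 = A·v_3 = (4, 1, 4).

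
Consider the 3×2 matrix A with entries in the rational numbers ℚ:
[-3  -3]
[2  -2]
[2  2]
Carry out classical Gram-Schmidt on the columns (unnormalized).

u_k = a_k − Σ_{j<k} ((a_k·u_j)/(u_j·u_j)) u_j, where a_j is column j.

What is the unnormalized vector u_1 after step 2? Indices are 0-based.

u_1 = (-24/17, -52/17, 16/17)

Step 1: u_0 = a_0 = (-3, 2, 2).
Step 2: u_1 = a_1 − (9/17)·u_0 = (-24/17, -52/17, 16/17).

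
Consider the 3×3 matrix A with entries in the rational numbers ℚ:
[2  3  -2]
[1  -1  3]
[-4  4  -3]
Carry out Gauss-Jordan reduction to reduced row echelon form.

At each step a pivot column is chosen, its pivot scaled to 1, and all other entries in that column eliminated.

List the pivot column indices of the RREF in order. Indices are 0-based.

[1] R0 /= 2  ⇒  (1, 3/2, -1)
     R1 -= 1·R0  ⇒  (0, -5/2, 4)
     R2 -= -4·R0  ⇒  (0, 10, -7)
[2] R1 /= -5/2  ⇒  (0, 1, -8/5)
     R0 -= 3/2·R1  ⇒  (1, 0, 7/5)
     R2 -= 10·R1  ⇒  (0, 0, 9)
[3] R2 /= 9  ⇒  (0, 0, 1)
     R0 -= 7/5·R2  ⇒  (1, 0, 0)
     R1 -= -8/5·R2  ⇒  (0, 1, 0)

pivot columns: 0, 1, 2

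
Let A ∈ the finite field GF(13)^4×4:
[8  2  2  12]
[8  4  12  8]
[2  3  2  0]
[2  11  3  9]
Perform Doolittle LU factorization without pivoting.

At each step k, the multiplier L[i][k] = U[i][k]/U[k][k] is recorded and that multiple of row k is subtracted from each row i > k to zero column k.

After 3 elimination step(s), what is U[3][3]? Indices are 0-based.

U[3][3] = 12

Step 1: pivot at (0,0) is 8.
  row1 ← row1 − (1)·row0  ⇒  L[1][0]=1, U row1=(0, 2, 10, 9)
  row2 ← row2 − (10)·row0  ⇒  L[2][0]=10, U row2=(0, 9, 8, 10)
  row3 ← row3 − (10)·row0  ⇒  L[3][0]=10, U row3=(0, 4, 9, 6)
Step 2: pivot at (1,1) is 2.
  row2 ← row2 − (11)·row1  ⇒  L[2][1]=11, U row2=(0, 0, 2, 2)
  row3 ← row3 − (2)·row1  ⇒  L[3][1]=2, U row3=(0, 0, 2, 1)
Step 3: pivot at (2,2) is 2.
  row3 ← row3 − (1)·row2  ⇒  L[3][2]=1, U row3=(0, 0, 0, 12)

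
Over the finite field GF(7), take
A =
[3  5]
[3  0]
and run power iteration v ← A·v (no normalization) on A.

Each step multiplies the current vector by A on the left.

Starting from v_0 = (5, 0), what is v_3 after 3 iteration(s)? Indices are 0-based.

v_0 = (5, 0).
v_1 = A·v_0 = (1, 1).
v_2 = A·v_1 = (1, 3).
v_3 = A·v_2 = (4, 3).

v_3 = (4, 3)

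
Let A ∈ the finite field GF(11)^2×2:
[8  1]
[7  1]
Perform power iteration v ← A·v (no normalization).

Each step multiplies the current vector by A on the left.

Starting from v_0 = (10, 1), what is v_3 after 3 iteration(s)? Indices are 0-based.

v_0 = (10, 1).
v_1 = A·v_0 = (4, 5).
v_2 = A·v_1 = (4, 0).
v_3 = A·v_2 = (10, 6).

v_3 = (10, 6)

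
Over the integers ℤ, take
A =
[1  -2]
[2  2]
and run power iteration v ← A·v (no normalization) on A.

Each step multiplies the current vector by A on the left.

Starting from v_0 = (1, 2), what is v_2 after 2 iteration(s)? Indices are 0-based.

v_0 = (1, 2).
v_1 = A·v_0 = (-3, 6).
v_2 = A·v_1 = (-15, 6).

v_2 = (-15, 6)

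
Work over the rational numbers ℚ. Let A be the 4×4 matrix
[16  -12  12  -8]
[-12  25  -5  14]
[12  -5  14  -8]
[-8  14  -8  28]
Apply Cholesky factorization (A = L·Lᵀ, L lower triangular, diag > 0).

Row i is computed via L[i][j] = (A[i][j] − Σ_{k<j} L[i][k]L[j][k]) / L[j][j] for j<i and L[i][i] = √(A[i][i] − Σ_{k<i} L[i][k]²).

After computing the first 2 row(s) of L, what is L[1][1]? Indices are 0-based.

L[1][1] = 4

Step 1: L[0][0] = √(16) = 4.
  L[1][0] = (-12) / L[0][0] = -3.
Step 2: L[1][1] = √(16) = 4.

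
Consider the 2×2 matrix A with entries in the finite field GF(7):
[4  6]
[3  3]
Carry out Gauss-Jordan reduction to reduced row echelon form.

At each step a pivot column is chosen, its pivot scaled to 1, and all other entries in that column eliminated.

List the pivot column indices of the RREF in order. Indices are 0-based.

pivot columns: 0, 1

pivot(0,0)=4: scale R0 → (1, 5)
  clear (1,0): R1 −= (3)R0 → (0, 2)
pivot(1,1)=2: scale R1 → (0, 1)
  clear (0,1): R0 −= (5)R1 → (1, 0)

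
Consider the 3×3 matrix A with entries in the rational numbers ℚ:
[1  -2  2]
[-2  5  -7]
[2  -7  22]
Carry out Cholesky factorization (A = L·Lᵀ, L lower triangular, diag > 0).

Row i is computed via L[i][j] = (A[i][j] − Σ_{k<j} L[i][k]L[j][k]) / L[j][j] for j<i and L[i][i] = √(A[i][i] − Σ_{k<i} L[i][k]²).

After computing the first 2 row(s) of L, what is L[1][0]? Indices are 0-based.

L[1][0] = -2

Step 1: L[0][0] = √(1) = 1.
  L[1][0] = (-2) / L[0][0] = -2.
Step 2: L[1][1] = √(1) = 1.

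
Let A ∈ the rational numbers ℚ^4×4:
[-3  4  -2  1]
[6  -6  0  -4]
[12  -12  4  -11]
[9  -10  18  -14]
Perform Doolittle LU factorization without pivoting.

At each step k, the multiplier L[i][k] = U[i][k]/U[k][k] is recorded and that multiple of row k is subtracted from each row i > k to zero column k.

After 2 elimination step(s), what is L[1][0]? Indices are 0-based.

Step 1: pivot at (0,0) is -3.
  row1 ← row1 − (-2)·row0  ⇒  L[1][0]=-2, U row1=(0, 2, -4, -2)
  row2 ← row2 − (-4)·row0  ⇒  L[2][0]=-4, U row2=(0, 4, -4, -7)
  row3 ← row3 − (-3)·row0  ⇒  L[3][0]=-3, U row3=(0, 2, 12, -11)
Step 2: pivot at (1,1) is 2.
  row2 ← row2 − (2)·row1  ⇒  L[2][1]=2, U row2=(0, 0, 4, -3)
  row3 ← row3 − (1)·row1  ⇒  L[3][1]=1, U row3=(0, 0, 16, -9)

L[1][0] = -2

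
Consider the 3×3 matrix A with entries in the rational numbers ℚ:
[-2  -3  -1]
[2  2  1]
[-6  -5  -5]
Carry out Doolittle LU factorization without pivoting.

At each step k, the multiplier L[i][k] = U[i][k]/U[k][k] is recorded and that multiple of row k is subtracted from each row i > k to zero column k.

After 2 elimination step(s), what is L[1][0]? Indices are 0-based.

L[1][0] = -1

k=0: U[0][0]=-2
  eliminate (1,0): mult=-1, new row 1: (0, -1, 0); set L[1][0]=-1
  eliminate (2,0): mult=3, new row 2: (0, 4, -2); set L[2][0]=3
k=1: U[1][1]=-1
  eliminate (2,1): mult=-4, new row 2: (0, 0, -2); set L[2][1]=-4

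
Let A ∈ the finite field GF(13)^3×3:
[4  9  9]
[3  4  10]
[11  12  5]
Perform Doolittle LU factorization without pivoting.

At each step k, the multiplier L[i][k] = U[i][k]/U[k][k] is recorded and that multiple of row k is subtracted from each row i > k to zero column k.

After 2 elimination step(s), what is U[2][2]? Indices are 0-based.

[col 0] pivot 4
  R1 -= 4*R0 → (0, 7, 0)  (L[1][0] := 4)
  R2 -= 6*R0 → (0, 10, 3)  (L[2][0] := 6)
[col 1] pivot 7
  R2 -= 7*R1 → (0, 0, 3)  (L[2][1] := 7)

U[2][2] = 3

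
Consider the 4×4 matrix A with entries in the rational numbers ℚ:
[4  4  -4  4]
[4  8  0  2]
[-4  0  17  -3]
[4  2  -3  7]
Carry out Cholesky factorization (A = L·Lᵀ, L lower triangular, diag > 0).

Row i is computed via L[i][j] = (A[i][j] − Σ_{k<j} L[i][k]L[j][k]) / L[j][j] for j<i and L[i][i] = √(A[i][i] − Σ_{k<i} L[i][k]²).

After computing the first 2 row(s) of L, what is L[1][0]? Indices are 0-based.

L[1][0] = 2

Step 1: L[0][0] = √(4) = 2.
  L[1][0] = (4) / L[0][0] = 2.
Step 2: L[1][1] = √(4) = 2.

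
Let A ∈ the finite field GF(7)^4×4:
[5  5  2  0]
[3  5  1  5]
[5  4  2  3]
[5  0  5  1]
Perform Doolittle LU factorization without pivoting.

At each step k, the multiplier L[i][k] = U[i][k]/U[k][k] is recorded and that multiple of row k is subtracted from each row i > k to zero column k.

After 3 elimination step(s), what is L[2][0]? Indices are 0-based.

L[2][0] = 1

[col 0] pivot 5
  R1 -= 2*R0 → (0, 2, 4, 5)  (L[1][0] := 2)
  R2 -= 1*R0 → (0, 6, 0, 3)  (L[2][0] := 1)
  R3 -= 1*R0 → (0, 2, 3, 1)  (L[3][0] := 1)
[col 1] pivot 2
  R2 -= 3*R1 → (0, 0, 2, 2)  (L[2][1] := 3)
  R3 -= 1*R1 → (0, 0, 6, 3)  (L[3][1] := 1)
[col 2] pivot 2
  R3 -= 3*R2 → (0, 0, 0, 4)  (L[3][2] := 3)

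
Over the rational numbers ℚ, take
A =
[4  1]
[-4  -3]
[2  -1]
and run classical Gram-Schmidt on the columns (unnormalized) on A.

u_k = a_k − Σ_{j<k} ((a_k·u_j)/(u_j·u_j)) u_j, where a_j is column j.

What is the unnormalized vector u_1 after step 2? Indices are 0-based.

u_1 = (-5/9, -13/9, -16/9)

Step 1: u_0 = a_0 = (4, -4, 2).
Step 2: u_1 = a_1 − (7/18)·u_0 = (-5/9, -13/9, -16/9).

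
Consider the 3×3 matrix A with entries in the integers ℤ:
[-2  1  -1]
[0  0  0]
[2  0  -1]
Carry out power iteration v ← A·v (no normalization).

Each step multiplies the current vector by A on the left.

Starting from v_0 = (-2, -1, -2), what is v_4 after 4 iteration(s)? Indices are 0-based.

v_0 = (-2, -1, -2).
v_1 = A·v_0 = (5, 0, -2).
v_2 = A·v_1 = (-8, 0, 12).
v_3 = A·v_2 = (4, 0, -28).
v_4 = A·v_3 = (20, 0, 36).

v_4 = (20, 0, 36)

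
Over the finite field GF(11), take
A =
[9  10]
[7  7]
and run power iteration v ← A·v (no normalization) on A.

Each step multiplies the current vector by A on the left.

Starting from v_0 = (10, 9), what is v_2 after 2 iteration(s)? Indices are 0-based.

v_2 = (2, 2)

v_0 = (10, 9).
v_1 = A·v_0 = (4, 1).
v_2 = A·v_1 = (2, 2).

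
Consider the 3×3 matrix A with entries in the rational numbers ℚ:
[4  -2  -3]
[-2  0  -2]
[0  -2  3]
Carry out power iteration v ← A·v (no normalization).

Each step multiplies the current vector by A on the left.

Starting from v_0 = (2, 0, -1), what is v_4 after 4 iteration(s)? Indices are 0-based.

v_0 = (2, 0, -1).
v_1 = A·v_0 = (11, -2, -3).
v_2 = A·v_1 = (57, -16, -5).
v_3 = A·v_2 = (275, -104, 17).
v_4 = A·v_3 = (1257, -584, 259).

v_4 = (1257, -584, 259)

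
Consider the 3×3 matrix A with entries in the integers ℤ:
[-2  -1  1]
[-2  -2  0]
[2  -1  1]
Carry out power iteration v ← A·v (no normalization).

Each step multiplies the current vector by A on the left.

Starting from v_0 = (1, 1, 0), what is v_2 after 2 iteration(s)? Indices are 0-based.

v_2 = (11, 14, -1)

v_0 = (1, 1, 0).
v_1 = A·v_0 = (-3, -4, 1).
v_2 = A·v_1 = (11, 14, -1).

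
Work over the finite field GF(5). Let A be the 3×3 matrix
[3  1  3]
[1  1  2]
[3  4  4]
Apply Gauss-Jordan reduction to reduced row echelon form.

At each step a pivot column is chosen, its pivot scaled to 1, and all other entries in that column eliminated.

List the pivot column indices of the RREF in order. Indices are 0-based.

step 1: normalize row 0 (÷3) = (1, 2, 1)
  row 1: subtract 1×row0 = (0, 4, 1)
  row 2: subtract 3×row0 = (0, 3, 1)
step 2: normalize row 1 (÷4) = (0, 1, 4)
  row 0: subtract 2×row1 = (1, 0, 3)
  row 2: subtract 3×row1 = (0, 0, 4)
step 3: normalize row 2 (÷4) = (0, 0, 1)
  row 0: subtract 3×row2 = (1, 0, 0)
  row 1: subtract 4×row2 = (0, 1, 0)

pivot columns: 0, 1, 2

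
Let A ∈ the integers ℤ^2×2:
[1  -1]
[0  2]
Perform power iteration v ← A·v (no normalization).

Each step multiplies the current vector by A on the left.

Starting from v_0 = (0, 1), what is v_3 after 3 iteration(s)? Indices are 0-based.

v_3 = (-7, 8)

v_0 = (0, 1).
v_1 = A·v_0 = (-1, 2).
v_2 = A·v_1 = (-3, 4).
v_3 = A·v_2 = (-7, 8).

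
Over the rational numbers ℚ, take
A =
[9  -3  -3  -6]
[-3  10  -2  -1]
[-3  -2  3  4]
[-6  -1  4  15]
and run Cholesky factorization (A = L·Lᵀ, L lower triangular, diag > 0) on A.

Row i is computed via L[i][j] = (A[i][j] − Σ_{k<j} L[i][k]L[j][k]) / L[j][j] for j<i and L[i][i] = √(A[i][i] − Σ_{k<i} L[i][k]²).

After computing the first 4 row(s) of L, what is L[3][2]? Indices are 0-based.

Step 1: L[0][0] = √(9) = 3.
  L[1][0] = (-3) / L[0][0] = -1.
Step 2: L[1][1] = √(9) = 3.
  L[2][0] = (-3) / L[0][0] = -1.
  L[2][1] = (-3) / L[1][1] = -1.
Step 3: L[2][2] = √(1) = 1.
  L[3][0] = (-6) / L[0][0] = -2.
  L[3][1] = (-3) / L[1][1] = -1.
  L[3][2] = (1) / L[2][2] = 1.
Step 4: L[3][3] = √(9) = 3.

L[3][2] = 1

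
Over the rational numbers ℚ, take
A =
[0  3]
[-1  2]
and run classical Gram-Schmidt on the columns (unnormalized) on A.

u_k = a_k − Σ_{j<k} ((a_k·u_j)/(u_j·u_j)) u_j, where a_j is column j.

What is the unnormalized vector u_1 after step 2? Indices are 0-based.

Step 1: u_0 = a_0 = (0, -1).
Step 2: u_1 = a_1 − (-2)·u_0 = (3, 0).

u_1 = (3, 0)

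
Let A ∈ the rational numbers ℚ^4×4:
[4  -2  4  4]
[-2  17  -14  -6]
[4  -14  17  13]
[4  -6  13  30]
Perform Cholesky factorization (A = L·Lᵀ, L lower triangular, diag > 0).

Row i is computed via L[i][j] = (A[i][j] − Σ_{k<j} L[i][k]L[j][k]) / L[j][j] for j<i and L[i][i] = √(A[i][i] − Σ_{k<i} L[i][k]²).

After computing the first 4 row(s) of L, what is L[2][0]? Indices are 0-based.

Step 1: L[0][0] = √(4) = 2.
  L[1][0] = (-2) / L[0][0] = -1.
Step 2: L[1][1] = √(16) = 4.
  L[2][0] = (4) / L[0][0] = 2.
  L[2][1] = (-12) / L[1][1] = -3.
Step 3: L[2][2] = √(4) = 2.
  L[3][0] = (4) / L[0][0] = 2.
  L[3][1] = (-4) / L[1][1] = -1.
  L[3][2] = (6) / L[2][2] = 3.
Step 4: L[3][3] = √(16) = 4.

L[2][0] = 2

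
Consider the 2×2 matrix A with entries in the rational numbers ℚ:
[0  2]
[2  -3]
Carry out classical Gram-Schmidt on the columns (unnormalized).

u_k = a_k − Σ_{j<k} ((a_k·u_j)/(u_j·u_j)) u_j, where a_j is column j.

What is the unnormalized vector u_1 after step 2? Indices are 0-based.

u_1 = (2, 0)

Step 1: u_0 = a_0 = (0, 2).
Step 2: u_1 = a_1 − (-3/2)·u_0 = (2, 0).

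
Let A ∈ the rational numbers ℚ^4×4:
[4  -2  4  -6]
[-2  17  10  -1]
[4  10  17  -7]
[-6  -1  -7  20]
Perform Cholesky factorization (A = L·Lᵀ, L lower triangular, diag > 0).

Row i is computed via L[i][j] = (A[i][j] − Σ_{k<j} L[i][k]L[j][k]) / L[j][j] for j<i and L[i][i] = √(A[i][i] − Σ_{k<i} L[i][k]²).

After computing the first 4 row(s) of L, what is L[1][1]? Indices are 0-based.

L[1][1] = 4

Step 1: L[0][0] = √(4) = 2.
  L[1][0] = (-2) / L[0][0] = -1.
Step 2: L[1][1] = √(16) = 4.
  L[2][0] = (4) / L[0][0] = 2.
  L[2][1] = (12) / L[1][1] = 3.
Step 3: L[2][2] = √(4) = 2.
  L[3][0] = (-6) / L[0][0] = -3.
  L[3][1] = (-4) / L[1][1] = -1.
  L[3][2] = (2) / L[2][2] = 1.
Step 4: L[3][3] = √(9) = 3.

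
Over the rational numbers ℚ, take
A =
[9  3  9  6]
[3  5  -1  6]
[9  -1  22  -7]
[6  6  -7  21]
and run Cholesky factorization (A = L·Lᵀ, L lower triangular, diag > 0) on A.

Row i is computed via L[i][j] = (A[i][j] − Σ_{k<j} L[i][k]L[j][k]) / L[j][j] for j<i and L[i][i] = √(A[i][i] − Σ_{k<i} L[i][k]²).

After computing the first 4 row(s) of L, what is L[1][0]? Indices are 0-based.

L[1][0] = 1

Step 1: L[0][0] = √(9) = 3.
  L[1][0] = (3) / L[0][0] = 1.
Step 2: L[1][1] = √(4) = 2.
  L[2][0] = (9) / L[0][0] = 3.
  L[2][1] = (-4) / L[1][1] = -2.
Step 3: L[2][2] = √(9) = 3.
  L[3][0] = (6) / L[0][0] = 2.
  L[3][1] = (4) / L[1][1] = 2.
  L[3][2] = (-9) / L[2][2] = -3.
Step 4: L[3][3] = √(4) = 2.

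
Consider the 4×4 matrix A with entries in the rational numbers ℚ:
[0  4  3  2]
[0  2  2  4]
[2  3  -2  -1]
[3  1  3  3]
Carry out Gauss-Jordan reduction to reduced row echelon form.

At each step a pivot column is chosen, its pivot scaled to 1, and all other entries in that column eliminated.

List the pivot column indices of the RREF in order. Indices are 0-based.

pivot columns: 0, 1, 2, 3

step 1: exchange rows 0,2
step 1: normalize row 0 (÷2) = (1, 3/2, -1, -1/2)
  row 3: subtract 3×row0 = (0, -7/2, 6, 9/2)
step 2: normalize row 1 (÷2) = (0, 1, 1, 2)
  row 0: subtract 3/2×row1 = (1, 0, -5/2, -7/2)
  row 2: subtract 4×row1 = (0, 0, -1, -6)
  row 3: subtract -7/2×row1 = (0, 0, 19/2, 23/2)
step 3: normalize row 2 (÷-1) = (0, 0, 1, 6)
  row 0: subtract -5/2×row2 = (1, 0, 0, 23/2)
  row 1: subtract 1×row2 = (0, 1, 0, -4)
  row 3: subtract 19/2×row2 = (0, 0, 0, -91/2)
step 4: normalize row 3 (÷-91/2) = (0, 0, 0, 1)
  row 0: subtract 23/2×row3 = (1, 0, 0, 0)
  row 1: subtract -4×row3 = (0, 1, 0, 0)
  row 2: subtract 6×row3 = (0, 0, 1, 0)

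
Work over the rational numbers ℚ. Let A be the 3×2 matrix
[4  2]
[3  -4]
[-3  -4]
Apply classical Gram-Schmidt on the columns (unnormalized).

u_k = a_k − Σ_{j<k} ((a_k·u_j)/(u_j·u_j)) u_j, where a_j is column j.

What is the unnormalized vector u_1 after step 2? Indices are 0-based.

Step 1: u_0 = a_0 = (4, 3, -3).
Step 2: u_1 = a_1 − (4/17)·u_0 = (18/17, -80/17, -56/17).

u_1 = (18/17, -80/17, -56/17)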